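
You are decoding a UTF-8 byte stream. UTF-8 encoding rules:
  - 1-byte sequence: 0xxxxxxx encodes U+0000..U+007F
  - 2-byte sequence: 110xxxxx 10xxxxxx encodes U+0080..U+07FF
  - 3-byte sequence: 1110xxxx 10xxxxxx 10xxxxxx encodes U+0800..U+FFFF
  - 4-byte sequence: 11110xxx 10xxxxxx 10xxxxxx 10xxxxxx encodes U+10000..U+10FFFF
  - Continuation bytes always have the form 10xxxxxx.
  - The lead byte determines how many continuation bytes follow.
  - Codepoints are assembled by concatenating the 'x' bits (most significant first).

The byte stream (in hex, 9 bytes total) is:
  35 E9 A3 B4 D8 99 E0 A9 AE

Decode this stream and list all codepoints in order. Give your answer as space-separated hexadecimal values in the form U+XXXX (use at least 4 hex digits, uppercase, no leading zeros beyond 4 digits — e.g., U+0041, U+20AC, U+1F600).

Answer: U+0035 U+98F4 U+0619 U+0A6E

Derivation:
Byte[0]=35: 1-byte ASCII. cp=U+0035
Byte[1]=E9: 3-byte lead, need 2 cont bytes. acc=0x9
Byte[2]=A3: continuation. acc=(acc<<6)|0x23=0x263
Byte[3]=B4: continuation. acc=(acc<<6)|0x34=0x98F4
Completed: cp=U+98F4 (starts at byte 1)
Byte[4]=D8: 2-byte lead, need 1 cont bytes. acc=0x18
Byte[5]=99: continuation. acc=(acc<<6)|0x19=0x619
Completed: cp=U+0619 (starts at byte 4)
Byte[6]=E0: 3-byte lead, need 2 cont bytes. acc=0x0
Byte[7]=A9: continuation. acc=(acc<<6)|0x29=0x29
Byte[8]=AE: continuation. acc=(acc<<6)|0x2E=0xA6E
Completed: cp=U+0A6E (starts at byte 6)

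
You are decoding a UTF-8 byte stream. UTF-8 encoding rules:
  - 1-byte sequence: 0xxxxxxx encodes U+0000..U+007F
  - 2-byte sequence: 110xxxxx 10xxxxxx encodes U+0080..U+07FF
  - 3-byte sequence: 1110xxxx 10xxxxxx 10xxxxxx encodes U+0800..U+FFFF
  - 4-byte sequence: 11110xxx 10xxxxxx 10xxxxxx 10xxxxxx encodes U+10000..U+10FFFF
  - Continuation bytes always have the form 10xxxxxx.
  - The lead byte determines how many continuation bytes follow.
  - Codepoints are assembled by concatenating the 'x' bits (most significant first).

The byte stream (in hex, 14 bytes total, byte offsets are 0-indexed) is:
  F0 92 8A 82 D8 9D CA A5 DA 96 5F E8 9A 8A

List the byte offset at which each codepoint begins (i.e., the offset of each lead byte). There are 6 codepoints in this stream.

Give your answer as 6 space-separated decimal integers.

Byte[0]=F0: 4-byte lead, need 3 cont bytes. acc=0x0
Byte[1]=92: continuation. acc=(acc<<6)|0x12=0x12
Byte[2]=8A: continuation. acc=(acc<<6)|0x0A=0x48A
Byte[3]=82: continuation. acc=(acc<<6)|0x02=0x12282
Completed: cp=U+12282 (starts at byte 0)
Byte[4]=D8: 2-byte lead, need 1 cont bytes. acc=0x18
Byte[5]=9D: continuation. acc=(acc<<6)|0x1D=0x61D
Completed: cp=U+061D (starts at byte 4)
Byte[6]=CA: 2-byte lead, need 1 cont bytes. acc=0xA
Byte[7]=A5: continuation. acc=(acc<<6)|0x25=0x2A5
Completed: cp=U+02A5 (starts at byte 6)
Byte[8]=DA: 2-byte lead, need 1 cont bytes. acc=0x1A
Byte[9]=96: continuation. acc=(acc<<6)|0x16=0x696
Completed: cp=U+0696 (starts at byte 8)
Byte[10]=5F: 1-byte ASCII. cp=U+005F
Byte[11]=E8: 3-byte lead, need 2 cont bytes. acc=0x8
Byte[12]=9A: continuation. acc=(acc<<6)|0x1A=0x21A
Byte[13]=8A: continuation. acc=(acc<<6)|0x0A=0x868A
Completed: cp=U+868A (starts at byte 11)

Answer: 0 4 6 8 10 11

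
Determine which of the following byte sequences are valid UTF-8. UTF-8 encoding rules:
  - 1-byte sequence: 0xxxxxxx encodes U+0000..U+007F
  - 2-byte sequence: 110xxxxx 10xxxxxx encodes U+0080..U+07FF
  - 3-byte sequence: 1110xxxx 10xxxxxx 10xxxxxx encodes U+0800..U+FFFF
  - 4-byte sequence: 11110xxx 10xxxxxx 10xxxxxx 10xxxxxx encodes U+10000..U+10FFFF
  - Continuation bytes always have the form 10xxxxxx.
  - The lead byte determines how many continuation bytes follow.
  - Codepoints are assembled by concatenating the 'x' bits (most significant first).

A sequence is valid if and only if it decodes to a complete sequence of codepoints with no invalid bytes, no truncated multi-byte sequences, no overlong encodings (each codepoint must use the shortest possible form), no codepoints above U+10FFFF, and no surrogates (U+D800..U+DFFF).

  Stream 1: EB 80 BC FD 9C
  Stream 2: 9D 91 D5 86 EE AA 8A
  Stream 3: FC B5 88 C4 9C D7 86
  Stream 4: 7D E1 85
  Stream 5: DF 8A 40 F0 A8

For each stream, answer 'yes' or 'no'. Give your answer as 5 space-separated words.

Answer: no no no no no

Derivation:
Stream 1: error at byte offset 3. INVALID
Stream 2: error at byte offset 0. INVALID
Stream 3: error at byte offset 0. INVALID
Stream 4: error at byte offset 3. INVALID
Stream 5: error at byte offset 5. INVALID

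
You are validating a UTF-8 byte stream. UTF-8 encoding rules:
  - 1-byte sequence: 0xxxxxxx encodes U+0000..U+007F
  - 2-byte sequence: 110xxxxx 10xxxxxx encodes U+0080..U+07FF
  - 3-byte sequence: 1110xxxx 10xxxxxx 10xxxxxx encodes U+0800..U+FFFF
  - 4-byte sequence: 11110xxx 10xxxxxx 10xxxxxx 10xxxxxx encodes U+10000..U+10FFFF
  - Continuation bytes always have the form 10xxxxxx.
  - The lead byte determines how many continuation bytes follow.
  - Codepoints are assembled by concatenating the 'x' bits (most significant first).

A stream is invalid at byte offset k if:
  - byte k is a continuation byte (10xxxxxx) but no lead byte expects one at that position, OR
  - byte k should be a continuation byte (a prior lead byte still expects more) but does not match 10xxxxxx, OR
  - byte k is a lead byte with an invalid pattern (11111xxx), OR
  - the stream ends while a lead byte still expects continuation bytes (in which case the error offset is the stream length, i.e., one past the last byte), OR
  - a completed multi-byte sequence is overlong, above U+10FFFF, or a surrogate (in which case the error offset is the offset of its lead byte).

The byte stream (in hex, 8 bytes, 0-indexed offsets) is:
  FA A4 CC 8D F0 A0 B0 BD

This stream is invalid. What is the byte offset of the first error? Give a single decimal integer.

Byte[0]=FA: INVALID lead byte (not 0xxx/110x/1110/11110)

Answer: 0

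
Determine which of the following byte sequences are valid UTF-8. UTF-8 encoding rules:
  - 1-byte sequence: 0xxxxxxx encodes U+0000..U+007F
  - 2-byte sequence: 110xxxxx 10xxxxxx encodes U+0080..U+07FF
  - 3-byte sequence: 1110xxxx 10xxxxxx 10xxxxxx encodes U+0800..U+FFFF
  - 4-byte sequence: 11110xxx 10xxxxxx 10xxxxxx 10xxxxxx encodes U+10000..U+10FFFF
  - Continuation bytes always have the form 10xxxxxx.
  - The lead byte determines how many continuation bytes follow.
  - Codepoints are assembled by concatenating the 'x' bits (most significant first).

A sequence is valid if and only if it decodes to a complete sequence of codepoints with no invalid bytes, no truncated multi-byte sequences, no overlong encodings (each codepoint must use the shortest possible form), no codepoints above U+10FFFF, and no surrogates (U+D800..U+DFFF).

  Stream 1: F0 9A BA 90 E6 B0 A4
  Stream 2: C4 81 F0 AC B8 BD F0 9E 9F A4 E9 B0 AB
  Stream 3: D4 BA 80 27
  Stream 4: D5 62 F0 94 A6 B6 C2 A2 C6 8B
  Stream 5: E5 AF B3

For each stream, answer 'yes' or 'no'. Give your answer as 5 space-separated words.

Answer: yes yes no no yes

Derivation:
Stream 1: decodes cleanly. VALID
Stream 2: decodes cleanly. VALID
Stream 3: error at byte offset 2. INVALID
Stream 4: error at byte offset 1. INVALID
Stream 5: decodes cleanly. VALID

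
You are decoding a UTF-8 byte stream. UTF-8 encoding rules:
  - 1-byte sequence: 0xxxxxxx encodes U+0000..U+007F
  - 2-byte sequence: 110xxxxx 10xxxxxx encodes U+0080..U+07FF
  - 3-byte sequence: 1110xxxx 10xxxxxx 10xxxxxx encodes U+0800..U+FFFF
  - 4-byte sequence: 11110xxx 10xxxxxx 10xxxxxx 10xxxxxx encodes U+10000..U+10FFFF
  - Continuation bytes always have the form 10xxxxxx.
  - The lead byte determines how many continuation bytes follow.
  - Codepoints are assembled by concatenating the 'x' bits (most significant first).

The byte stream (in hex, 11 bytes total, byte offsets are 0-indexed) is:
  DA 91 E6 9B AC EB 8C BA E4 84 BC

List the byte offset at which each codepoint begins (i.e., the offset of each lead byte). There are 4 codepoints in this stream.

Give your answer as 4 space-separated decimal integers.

Answer: 0 2 5 8

Derivation:
Byte[0]=DA: 2-byte lead, need 1 cont bytes. acc=0x1A
Byte[1]=91: continuation. acc=(acc<<6)|0x11=0x691
Completed: cp=U+0691 (starts at byte 0)
Byte[2]=E6: 3-byte lead, need 2 cont bytes. acc=0x6
Byte[3]=9B: continuation. acc=(acc<<6)|0x1B=0x19B
Byte[4]=AC: continuation. acc=(acc<<6)|0x2C=0x66EC
Completed: cp=U+66EC (starts at byte 2)
Byte[5]=EB: 3-byte lead, need 2 cont bytes. acc=0xB
Byte[6]=8C: continuation. acc=(acc<<6)|0x0C=0x2CC
Byte[7]=BA: continuation. acc=(acc<<6)|0x3A=0xB33A
Completed: cp=U+B33A (starts at byte 5)
Byte[8]=E4: 3-byte lead, need 2 cont bytes. acc=0x4
Byte[9]=84: continuation. acc=(acc<<6)|0x04=0x104
Byte[10]=BC: continuation. acc=(acc<<6)|0x3C=0x413C
Completed: cp=U+413C (starts at byte 8)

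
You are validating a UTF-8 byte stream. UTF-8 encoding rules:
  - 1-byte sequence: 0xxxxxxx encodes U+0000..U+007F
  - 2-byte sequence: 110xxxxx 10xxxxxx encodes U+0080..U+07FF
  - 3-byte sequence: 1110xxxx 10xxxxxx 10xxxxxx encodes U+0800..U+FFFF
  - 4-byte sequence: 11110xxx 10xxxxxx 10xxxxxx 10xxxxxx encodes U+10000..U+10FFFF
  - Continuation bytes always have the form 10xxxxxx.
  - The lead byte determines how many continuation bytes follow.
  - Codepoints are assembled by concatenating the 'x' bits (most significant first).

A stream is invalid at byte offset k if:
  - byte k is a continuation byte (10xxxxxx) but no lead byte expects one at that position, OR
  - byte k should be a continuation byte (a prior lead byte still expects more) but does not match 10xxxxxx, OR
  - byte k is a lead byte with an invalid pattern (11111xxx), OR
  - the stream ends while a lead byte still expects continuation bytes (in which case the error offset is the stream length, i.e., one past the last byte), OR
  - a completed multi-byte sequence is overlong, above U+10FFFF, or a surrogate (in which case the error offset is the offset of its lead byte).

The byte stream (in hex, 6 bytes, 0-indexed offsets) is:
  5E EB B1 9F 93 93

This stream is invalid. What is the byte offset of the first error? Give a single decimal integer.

Byte[0]=5E: 1-byte ASCII. cp=U+005E
Byte[1]=EB: 3-byte lead, need 2 cont bytes. acc=0xB
Byte[2]=B1: continuation. acc=(acc<<6)|0x31=0x2F1
Byte[3]=9F: continuation. acc=(acc<<6)|0x1F=0xBC5F
Completed: cp=U+BC5F (starts at byte 1)
Byte[4]=93: INVALID lead byte (not 0xxx/110x/1110/11110)

Answer: 4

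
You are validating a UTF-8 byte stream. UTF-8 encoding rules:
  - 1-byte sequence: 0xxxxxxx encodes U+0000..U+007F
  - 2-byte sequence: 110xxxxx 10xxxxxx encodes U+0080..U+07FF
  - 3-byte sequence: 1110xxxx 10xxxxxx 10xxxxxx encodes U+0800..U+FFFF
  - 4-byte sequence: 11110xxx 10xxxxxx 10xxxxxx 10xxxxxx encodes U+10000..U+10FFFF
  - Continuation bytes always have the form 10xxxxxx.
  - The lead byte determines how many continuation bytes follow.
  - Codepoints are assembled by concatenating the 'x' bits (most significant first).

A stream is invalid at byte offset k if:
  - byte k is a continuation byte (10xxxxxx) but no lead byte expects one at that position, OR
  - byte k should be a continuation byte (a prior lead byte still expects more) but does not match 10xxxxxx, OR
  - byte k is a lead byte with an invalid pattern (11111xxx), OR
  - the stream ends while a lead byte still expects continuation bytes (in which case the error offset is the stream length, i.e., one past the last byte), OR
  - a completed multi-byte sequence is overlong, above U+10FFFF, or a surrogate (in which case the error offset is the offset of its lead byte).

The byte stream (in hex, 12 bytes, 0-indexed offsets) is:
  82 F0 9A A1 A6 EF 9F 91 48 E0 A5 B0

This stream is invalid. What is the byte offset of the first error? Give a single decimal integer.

Byte[0]=82: INVALID lead byte (not 0xxx/110x/1110/11110)

Answer: 0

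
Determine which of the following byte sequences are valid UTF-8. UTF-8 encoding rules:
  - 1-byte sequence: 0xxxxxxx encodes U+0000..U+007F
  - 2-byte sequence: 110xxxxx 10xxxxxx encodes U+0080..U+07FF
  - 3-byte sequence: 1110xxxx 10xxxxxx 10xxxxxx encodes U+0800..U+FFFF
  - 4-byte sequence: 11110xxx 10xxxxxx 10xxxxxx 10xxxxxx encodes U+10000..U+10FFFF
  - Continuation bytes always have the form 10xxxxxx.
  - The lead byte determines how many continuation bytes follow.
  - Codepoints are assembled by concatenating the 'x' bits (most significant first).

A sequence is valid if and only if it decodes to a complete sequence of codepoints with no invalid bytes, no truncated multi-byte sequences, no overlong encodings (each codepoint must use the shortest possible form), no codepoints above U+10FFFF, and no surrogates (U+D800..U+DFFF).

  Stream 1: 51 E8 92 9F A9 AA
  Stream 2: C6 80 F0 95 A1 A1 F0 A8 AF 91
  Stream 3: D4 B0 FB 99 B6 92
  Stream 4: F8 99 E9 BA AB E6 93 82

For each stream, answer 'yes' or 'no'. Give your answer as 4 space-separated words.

Answer: no yes no no

Derivation:
Stream 1: error at byte offset 4. INVALID
Stream 2: decodes cleanly. VALID
Stream 3: error at byte offset 2. INVALID
Stream 4: error at byte offset 0. INVALID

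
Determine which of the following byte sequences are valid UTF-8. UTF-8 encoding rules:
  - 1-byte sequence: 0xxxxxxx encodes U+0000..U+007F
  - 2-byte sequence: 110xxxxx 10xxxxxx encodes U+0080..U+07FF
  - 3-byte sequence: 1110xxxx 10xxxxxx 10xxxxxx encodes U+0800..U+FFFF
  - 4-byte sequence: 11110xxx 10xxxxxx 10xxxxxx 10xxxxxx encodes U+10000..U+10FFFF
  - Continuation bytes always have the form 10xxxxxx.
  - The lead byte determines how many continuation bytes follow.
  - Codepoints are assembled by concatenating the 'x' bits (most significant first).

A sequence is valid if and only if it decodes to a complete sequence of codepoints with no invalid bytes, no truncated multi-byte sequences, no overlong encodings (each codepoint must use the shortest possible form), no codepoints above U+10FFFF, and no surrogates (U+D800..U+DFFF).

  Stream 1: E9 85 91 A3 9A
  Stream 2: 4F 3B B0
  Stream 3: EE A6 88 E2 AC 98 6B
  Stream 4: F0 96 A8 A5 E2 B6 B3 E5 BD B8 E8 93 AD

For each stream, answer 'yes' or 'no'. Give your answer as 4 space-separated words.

Stream 1: error at byte offset 3. INVALID
Stream 2: error at byte offset 2. INVALID
Stream 3: decodes cleanly. VALID
Stream 4: decodes cleanly. VALID

Answer: no no yes yes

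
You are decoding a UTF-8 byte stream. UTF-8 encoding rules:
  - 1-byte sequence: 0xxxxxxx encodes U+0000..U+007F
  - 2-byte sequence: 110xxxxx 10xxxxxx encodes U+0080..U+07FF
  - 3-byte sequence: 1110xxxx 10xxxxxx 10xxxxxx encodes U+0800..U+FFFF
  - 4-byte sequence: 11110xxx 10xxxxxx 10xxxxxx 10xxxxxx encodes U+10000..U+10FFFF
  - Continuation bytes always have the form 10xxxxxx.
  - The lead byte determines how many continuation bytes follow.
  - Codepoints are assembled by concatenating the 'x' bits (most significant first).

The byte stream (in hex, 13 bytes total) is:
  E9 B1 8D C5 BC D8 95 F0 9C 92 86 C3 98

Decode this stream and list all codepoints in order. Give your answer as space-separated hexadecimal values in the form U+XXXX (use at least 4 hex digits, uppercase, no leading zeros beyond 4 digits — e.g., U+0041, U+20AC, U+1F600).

Answer: U+9C4D U+017C U+0615 U+1C486 U+00D8

Derivation:
Byte[0]=E9: 3-byte lead, need 2 cont bytes. acc=0x9
Byte[1]=B1: continuation. acc=(acc<<6)|0x31=0x271
Byte[2]=8D: continuation. acc=(acc<<6)|0x0D=0x9C4D
Completed: cp=U+9C4D (starts at byte 0)
Byte[3]=C5: 2-byte lead, need 1 cont bytes. acc=0x5
Byte[4]=BC: continuation. acc=(acc<<6)|0x3C=0x17C
Completed: cp=U+017C (starts at byte 3)
Byte[5]=D8: 2-byte lead, need 1 cont bytes. acc=0x18
Byte[6]=95: continuation. acc=(acc<<6)|0x15=0x615
Completed: cp=U+0615 (starts at byte 5)
Byte[7]=F0: 4-byte lead, need 3 cont bytes. acc=0x0
Byte[8]=9C: continuation. acc=(acc<<6)|0x1C=0x1C
Byte[9]=92: continuation. acc=(acc<<6)|0x12=0x712
Byte[10]=86: continuation. acc=(acc<<6)|0x06=0x1C486
Completed: cp=U+1C486 (starts at byte 7)
Byte[11]=C3: 2-byte lead, need 1 cont bytes. acc=0x3
Byte[12]=98: continuation. acc=(acc<<6)|0x18=0xD8
Completed: cp=U+00D8 (starts at byte 11)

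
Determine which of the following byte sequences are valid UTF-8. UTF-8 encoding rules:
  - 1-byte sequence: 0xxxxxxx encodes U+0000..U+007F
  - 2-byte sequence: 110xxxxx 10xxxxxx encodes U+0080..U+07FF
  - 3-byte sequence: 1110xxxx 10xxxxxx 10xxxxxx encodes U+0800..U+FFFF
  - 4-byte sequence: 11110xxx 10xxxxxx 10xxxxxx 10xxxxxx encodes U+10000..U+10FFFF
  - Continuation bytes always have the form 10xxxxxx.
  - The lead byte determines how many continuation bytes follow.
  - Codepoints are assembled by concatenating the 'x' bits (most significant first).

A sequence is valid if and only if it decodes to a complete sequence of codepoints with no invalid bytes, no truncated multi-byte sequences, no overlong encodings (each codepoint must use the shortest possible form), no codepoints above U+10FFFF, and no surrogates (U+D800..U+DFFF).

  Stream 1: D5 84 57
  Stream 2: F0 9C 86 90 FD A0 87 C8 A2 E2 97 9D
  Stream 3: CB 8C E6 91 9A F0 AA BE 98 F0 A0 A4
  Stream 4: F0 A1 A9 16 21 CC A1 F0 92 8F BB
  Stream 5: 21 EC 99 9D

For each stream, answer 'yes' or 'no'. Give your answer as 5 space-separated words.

Answer: yes no no no yes

Derivation:
Stream 1: decodes cleanly. VALID
Stream 2: error at byte offset 4. INVALID
Stream 3: error at byte offset 12. INVALID
Stream 4: error at byte offset 3. INVALID
Stream 5: decodes cleanly. VALID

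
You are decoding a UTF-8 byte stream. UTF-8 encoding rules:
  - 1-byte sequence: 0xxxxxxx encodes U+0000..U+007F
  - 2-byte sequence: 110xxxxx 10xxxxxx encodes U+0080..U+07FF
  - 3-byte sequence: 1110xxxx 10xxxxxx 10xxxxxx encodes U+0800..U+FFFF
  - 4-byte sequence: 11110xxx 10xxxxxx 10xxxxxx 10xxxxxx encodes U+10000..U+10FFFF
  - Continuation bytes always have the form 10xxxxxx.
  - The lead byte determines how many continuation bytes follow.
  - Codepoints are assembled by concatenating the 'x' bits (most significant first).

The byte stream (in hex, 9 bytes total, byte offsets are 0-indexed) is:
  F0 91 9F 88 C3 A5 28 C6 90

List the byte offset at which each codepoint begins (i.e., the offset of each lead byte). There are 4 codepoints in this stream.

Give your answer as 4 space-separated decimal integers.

Answer: 0 4 6 7

Derivation:
Byte[0]=F0: 4-byte lead, need 3 cont bytes. acc=0x0
Byte[1]=91: continuation. acc=(acc<<6)|0x11=0x11
Byte[2]=9F: continuation. acc=(acc<<6)|0x1F=0x45F
Byte[3]=88: continuation. acc=(acc<<6)|0x08=0x117C8
Completed: cp=U+117C8 (starts at byte 0)
Byte[4]=C3: 2-byte lead, need 1 cont bytes. acc=0x3
Byte[5]=A5: continuation. acc=(acc<<6)|0x25=0xE5
Completed: cp=U+00E5 (starts at byte 4)
Byte[6]=28: 1-byte ASCII. cp=U+0028
Byte[7]=C6: 2-byte lead, need 1 cont bytes. acc=0x6
Byte[8]=90: continuation. acc=(acc<<6)|0x10=0x190
Completed: cp=U+0190 (starts at byte 7)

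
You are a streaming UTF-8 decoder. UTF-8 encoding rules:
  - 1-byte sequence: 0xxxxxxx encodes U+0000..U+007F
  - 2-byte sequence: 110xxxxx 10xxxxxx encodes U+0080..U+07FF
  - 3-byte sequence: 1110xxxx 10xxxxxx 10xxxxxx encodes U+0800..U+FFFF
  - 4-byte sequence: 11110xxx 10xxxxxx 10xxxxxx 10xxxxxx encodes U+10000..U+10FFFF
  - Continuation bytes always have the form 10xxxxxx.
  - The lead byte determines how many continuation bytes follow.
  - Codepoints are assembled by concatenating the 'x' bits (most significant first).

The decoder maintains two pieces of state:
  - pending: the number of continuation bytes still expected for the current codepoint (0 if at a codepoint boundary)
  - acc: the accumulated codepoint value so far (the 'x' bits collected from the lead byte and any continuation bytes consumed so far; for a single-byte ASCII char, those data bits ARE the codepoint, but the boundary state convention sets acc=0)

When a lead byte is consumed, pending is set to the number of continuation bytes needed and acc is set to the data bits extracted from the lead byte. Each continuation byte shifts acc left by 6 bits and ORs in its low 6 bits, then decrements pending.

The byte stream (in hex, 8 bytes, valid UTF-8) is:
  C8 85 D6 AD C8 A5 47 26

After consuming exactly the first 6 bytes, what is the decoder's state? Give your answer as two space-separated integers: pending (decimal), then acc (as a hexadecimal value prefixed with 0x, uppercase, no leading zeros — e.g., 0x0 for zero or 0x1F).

Answer: 0 0x225

Derivation:
Byte[0]=C8: 2-byte lead. pending=1, acc=0x8
Byte[1]=85: continuation. acc=(acc<<6)|0x05=0x205, pending=0
Byte[2]=D6: 2-byte lead. pending=1, acc=0x16
Byte[3]=AD: continuation. acc=(acc<<6)|0x2D=0x5AD, pending=0
Byte[4]=C8: 2-byte lead. pending=1, acc=0x8
Byte[5]=A5: continuation. acc=(acc<<6)|0x25=0x225, pending=0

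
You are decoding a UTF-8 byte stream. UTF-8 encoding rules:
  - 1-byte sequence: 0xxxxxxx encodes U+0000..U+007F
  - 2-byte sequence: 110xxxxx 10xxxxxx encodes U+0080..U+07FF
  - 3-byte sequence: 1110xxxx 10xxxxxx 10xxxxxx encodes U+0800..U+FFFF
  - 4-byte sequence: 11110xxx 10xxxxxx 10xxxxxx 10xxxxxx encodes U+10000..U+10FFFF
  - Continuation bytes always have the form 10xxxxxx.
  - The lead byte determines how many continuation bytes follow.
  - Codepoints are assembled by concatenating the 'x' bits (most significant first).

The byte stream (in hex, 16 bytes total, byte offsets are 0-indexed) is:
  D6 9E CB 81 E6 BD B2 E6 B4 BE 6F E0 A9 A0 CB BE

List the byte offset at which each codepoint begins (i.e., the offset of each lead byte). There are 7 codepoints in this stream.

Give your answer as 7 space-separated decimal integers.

Answer: 0 2 4 7 10 11 14

Derivation:
Byte[0]=D6: 2-byte lead, need 1 cont bytes. acc=0x16
Byte[1]=9E: continuation. acc=(acc<<6)|0x1E=0x59E
Completed: cp=U+059E (starts at byte 0)
Byte[2]=CB: 2-byte lead, need 1 cont bytes. acc=0xB
Byte[3]=81: continuation. acc=(acc<<6)|0x01=0x2C1
Completed: cp=U+02C1 (starts at byte 2)
Byte[4]=E6: 3-byte lead, need 2 cont bytes. acc=0x6
Byte[5]=BD: continuation. acc=(acc<<6)|0x3D=0x1BD
Byte[6]=B2: continuation. acc=(acc<<6)|0x32=0x6F72
Completed: cp=U+6F72 (starts at byte 4)
Byte[7]=E6: 3-byte lead, need 2 cont bytes. acc=0x6
Byte[8]=B4: continuation. acc=(acc<<6)|0x34=0x1B4
Byte[9]=BE: continuation. acc=(acc<<6)|0x3E=0x6D3E
Completed: cp=U+6D3E (starts at byte 7)
Byte[10]=6F: 1-byte ASCII. cp=U+006F
Byte[11]=E0: 3-byte lead, need 2 cont bytes. acc=0x0
Byte[12]=A9: continuation. acc=(acc<<6)|0x29=0x29
Byte[13]=A0: continuation. acc=(acc<<6)|0x20=0xA60
Completed: cp=U+0A60 (starts at byte 11)
Byte[14]=CB: 2-byte lead, need 1 cont bytes. acc=0xB
Byte[15]=BE: continuation. acc=(acc<<6)|0x3E=0x2FE
Completed: cp=U+02FE (starts at byte 14)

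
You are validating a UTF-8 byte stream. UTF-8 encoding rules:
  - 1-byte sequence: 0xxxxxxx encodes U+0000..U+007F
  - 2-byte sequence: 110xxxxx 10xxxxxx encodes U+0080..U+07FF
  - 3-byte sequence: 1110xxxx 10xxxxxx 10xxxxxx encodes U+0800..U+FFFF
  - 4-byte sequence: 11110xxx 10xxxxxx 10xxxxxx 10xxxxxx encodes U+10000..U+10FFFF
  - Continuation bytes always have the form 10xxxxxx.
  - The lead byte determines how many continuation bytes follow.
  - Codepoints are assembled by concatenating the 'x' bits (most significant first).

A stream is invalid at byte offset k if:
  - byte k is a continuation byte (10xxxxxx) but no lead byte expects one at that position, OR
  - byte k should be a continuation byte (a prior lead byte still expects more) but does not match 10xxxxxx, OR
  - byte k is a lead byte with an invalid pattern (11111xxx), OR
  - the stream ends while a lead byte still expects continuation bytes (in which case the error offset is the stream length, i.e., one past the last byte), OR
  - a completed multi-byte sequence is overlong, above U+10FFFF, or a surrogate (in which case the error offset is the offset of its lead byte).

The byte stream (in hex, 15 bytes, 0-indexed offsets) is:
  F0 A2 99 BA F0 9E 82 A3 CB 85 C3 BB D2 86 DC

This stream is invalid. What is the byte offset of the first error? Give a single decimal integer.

Byte[0]=F0: 4-byte lead, need 3 cont bytes. acc=0x0
Byte[1]=A2: continuation. acc=(acc<<6)|0x22=0x22
Byte[2]=99: continuation. acc=(acc<<6)|0x19=0x899
Byte[3]=BA: continuation. acc=(acc<<6)|0x3A=0x2267A
Completed: cp=U+2267A (starts at byte 0)
Byte[4]=F0: 4-byte lead, need 3 cont bytes. acc=0x0
Byte[5]=9E: continuation. acc=(acc<<6)|0x1E=0x1E
Byte[6]=82: continuation. acc=(acc<<6)|0x02=0x782
Byte[7]=A3: continuation. acc=(acc<<6)|0x23=0x1E0A3
Completed: cp=U+1E0A3 (starts at byte 4)
Byte[8]=CB: 2-byte lead, need 1 cont bytes. acc=0xB
Byte[9]=85: continuation. acc=(acc<<6)|0x05=0x2C5
Completed: cp=U+02C5 (starts at byte 8)
Byte[10]=C3: 2-byte lead, need 1 cont bytes. acc=0x3
Byte[11]=BB: continuation. acc=(acc<<6)|0x3B=0xFB
Completed: cp=U+00FB (starts at byte 10)
Byte[12]=D2: 2-byte lead, need 1 cont bytes. acc=0x12
Byte[13]=86: continuation. acc=(acc<<6)|0x06=0x486
Completed: cp=U+0486 (starts at byte 12)
Byte[14]=DC: 2-byte lead, need 1 cont bytes. acc=0x1C
Byte[15]: stream ended, expected continuation. INVALID

Answer: 15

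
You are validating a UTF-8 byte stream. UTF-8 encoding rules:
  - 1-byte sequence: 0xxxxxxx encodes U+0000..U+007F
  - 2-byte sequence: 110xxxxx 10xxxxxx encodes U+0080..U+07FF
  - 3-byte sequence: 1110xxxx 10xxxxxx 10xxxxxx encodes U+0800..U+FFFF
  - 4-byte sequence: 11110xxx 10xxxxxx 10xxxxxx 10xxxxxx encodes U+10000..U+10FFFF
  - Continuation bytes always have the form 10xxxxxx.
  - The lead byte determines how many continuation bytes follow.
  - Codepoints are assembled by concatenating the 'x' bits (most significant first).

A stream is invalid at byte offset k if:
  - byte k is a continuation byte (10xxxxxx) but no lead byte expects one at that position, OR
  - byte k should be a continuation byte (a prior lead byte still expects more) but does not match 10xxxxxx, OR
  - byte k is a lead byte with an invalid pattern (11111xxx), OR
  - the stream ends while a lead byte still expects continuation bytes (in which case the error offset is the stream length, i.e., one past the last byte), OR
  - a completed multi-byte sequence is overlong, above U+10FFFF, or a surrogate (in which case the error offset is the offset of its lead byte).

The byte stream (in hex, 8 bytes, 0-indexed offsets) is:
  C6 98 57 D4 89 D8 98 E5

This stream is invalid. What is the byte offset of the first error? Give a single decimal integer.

Answer: 8

Derivation:
Byte[0]=C6: 2-byte lead, need 1 cont bytes. acc=0x6
Byte[1]=98: continuation. acc=(acc<<6)|0x18=0x198
Completed: cp=U+0198 (starts at byte 0)
Byte[2]=57: 1-byte ASCII. cp=U+0057
Byte[3]=D4: 2-byte lead, need 1 cont bytes. acc=0x14
Byte[4]=89: continuation. acc=(acc<<6)|0x09=0x509
Completed: cp=U+0509 (starts at byte 3)
Byte[5]=D8: 2-byte lead, need 1 cont bytes. acc=0x18
Byte[6]=98: continuation. acc=(acc<<6)|0x18=0x618
Completed: cp=U+0618 (starts at byte 5)
Byte[7]=E5: 3-byte lead, need 2 cont bytes. acc=0x5
Byte[8]: stream ended, expected continuation. INVALID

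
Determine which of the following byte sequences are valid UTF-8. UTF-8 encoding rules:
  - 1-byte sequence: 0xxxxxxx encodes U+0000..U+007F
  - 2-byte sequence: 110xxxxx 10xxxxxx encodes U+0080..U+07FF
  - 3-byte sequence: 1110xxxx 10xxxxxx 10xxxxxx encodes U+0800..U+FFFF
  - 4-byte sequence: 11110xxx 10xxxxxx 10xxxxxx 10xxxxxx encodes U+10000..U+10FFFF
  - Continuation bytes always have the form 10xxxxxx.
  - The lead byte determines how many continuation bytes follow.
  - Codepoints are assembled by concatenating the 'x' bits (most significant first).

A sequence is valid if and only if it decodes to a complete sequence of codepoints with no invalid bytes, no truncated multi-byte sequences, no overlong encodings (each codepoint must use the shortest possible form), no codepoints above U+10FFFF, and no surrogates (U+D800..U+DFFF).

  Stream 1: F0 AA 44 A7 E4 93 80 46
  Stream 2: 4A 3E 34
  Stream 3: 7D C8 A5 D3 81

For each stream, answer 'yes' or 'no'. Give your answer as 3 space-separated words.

Stream 1: error at byte offset 2. INVALID
Stream 2: decodes cleanly. VALID
Stream 3: decodes cleanly. VALID

Answer: no yes yes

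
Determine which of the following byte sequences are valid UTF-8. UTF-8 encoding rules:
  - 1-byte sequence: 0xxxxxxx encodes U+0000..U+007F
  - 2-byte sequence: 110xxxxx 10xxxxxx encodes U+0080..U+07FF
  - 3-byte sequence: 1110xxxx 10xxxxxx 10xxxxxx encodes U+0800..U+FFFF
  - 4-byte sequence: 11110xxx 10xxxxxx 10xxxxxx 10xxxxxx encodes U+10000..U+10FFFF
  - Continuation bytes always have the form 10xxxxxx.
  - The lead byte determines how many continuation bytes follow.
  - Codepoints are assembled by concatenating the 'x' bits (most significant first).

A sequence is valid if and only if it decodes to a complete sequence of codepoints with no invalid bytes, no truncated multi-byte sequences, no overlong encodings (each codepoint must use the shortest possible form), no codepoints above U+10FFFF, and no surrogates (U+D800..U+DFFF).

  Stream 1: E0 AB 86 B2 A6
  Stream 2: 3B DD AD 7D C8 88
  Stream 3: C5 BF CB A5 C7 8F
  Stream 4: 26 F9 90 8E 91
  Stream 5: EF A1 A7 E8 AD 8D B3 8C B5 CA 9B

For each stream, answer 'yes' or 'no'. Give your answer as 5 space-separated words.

Stream 1: error at byte offset 3. INVALID
Stream 2: decodes cleanly. VALID
Stream 3: decodes cleanly. VALID
Stream 4: error at byte offset 1. INVALID
Stream 5: error at byte offset 6. INVALID

Answer: no yes yes no no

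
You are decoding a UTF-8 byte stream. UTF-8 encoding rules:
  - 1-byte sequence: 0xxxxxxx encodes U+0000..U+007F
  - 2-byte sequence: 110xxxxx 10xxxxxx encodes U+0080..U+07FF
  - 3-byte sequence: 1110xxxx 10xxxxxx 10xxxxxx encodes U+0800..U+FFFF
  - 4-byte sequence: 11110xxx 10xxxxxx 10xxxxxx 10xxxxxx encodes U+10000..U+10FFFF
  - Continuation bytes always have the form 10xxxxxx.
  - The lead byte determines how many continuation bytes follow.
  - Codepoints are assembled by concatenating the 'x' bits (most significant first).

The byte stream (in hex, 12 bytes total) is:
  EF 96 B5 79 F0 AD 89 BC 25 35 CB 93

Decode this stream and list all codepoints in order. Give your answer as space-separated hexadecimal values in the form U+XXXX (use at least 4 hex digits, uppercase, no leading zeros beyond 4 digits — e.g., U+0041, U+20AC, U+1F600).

Answer: U+F5B5 U+0079 U+2D27C U+0025 U+0035 U+02D3

Derivation:
Byte[0]=EF: 3-byte lead, need 2 cont bytes. acc=0xF
Byte[1]=96: continuation. acc=(acc<<6)|0x16=0x3D6
Byte[2]=B5: continuation. acc=(acc<<6)|0x35=0xF5B5
Completed: cp=U+F5B5 (starts at byte 0)
Byte[3]=79: 1-byte ASCII. cp=U+0079
Byte[4]=F0: 4-byte lead, need 3 cont bytes. acc=0x0
Byte[5]=AD: continuation. acc=(acc<<6)|0x2D=0x2D
Byte[6]=89: continuation. acc=(acc<<6)|0x09=0xB49
Byte[7]=BC: continuation. acc=(acc<<6)|0x3C=0x2D27C
Completed: cp=U+2D27C (starts at byte 4)
Byte[8]=25: 1-byte ASCII. cp=U+0025
Byte[9]=35: 1-byte ASCII. cp=U+0035
Byte[10]=CB: 2-byte lead, need 1 cont bytes. acc=0xB
Byte[11]=93: continuation. acc=(acc<<6)|0x13=0x2D3
Completed: cp=U+02D3 (starts at byte 10)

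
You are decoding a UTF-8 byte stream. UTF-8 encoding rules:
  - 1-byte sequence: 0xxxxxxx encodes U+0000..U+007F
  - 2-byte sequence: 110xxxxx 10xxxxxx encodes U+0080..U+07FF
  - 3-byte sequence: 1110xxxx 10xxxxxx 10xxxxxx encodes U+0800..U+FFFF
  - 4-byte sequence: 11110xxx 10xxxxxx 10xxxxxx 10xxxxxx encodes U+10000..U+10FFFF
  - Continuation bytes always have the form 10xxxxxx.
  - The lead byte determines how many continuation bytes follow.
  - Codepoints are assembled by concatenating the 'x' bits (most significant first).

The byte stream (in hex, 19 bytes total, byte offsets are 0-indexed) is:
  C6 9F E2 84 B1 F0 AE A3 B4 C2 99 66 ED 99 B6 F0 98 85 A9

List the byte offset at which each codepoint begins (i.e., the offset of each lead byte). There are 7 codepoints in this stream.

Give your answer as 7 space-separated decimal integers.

Byte[0]=C6: 2-byte lead, need 1 cont bytes. acc=0x6
Byte[1]=9F: continuation. acc=(acc<<6)|0x1F=0x19F
Completed: cp=U+019F (starts at byte 0)
Byte[2]=E2: 3-byte lead, need 2 cont bytes. acc=0x2
Byte[3]=84: continuation. acc=(acc<<6)|0x04=0x84
Byte[4]=B1: continuation. acc=(acc<<6)|0x31=0x2131
Completed: cp=U+2131 (starts at byte 2)
Byte[5]=F0: 4-byte lead, need 3 cont bytes. acc=0x0
Byte[6]=AE: continuation. acc=(acc<<6)|0x2E=0x2E
Byte[7]=A3: continuation. acc=(acc<<6)|0x23=0xBA3
Byte[8]=B4: continuation. acc=(acc<<6)|0x34=0x2E8F4
Completed: cp=U+2E8F4 (starts at byte 5)
Byte[9]=C2: 2-byte lead, need 1 cont bytes. acc=0x2
Byte[10]=99: continuation. acc=(acc<<6)|0x19=0x99
Completed: cp=U+0099 (starts at byte 9)
Byte[11]=66: 1-byte ASCII. cp=U+0066
Byte[12]=ED: 3-byte lead, need 2 cont bytes. acc=0xD
Byte[13]=99: continuation. acc=(acc<<6)|0x19=0x359
Byte[14]=B6: continuation. acc=(acc<<6)|0x36=0xD676
Completed: cp=U+D676 (starts at byte 12)
Byte[15]=F0: 4-byte lead, need 3 cont bytes. acc=0x0
Byte[16]=98: continuation. acc=(acc<<6)|0x18=0x18
Byte[17]=85: continuation. acc=(acc<<6)|0x05=0x605
Byte[18]=A9: continuation. acc=(acc<<6)|0x29=0x18169
Completed: cp=U+18169 (starts at byte 15)

Answer: 0 2 5 9 11 12 15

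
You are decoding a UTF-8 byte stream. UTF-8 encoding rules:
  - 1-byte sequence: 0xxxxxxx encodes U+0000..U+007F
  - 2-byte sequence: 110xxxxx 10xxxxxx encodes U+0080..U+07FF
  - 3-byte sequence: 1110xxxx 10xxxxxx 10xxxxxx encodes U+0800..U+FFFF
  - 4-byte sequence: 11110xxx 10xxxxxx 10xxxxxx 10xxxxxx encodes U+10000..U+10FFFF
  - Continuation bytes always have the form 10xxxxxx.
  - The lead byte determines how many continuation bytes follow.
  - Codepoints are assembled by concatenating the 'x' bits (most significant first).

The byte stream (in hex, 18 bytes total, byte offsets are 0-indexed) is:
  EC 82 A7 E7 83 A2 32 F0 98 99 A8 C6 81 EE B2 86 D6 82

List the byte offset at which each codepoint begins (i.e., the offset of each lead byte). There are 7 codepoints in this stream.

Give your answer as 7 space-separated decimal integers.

Byte[0]=EC: 3-byte lead, need 2 cont bytes. acc=0xC
Byte[1]=82: continuation. acc=(acc<<6)|0x02=0x302
Byte[2]=A7: continuation. acc=(acc<<6)|0x27=0xC0A7
Completed: cp=U+C0A7 (starts at byte 0)
Byte[3]=E7: 3-byte lead, need 2 cont bytes. acc=0x7
Byte[4]=83: continuation. acc=(acc<<6)|0x03=0x1C3
Byte[5]=A2: continuation. acc=(acc<<6)|0x22=0x70E2
Completed: cp=U+70E2 (starts at byte 3)
Byte[6]=32: 1-byte ASCII. cp=U+0032
Byte[7]=F0: 4-byte lead, need 3 cont bytes. acc=0x0
Byte[8]=98: continuation. acc=(acc<<6)|0x18=0x18
Byte[9]=99: continuation. acc=(acc<<6)|0x19=0x619
Byte[10]=A8: continuation. acc=(acc<<6)|0x28=0x18668
Completed: cp=U+18668 (starts at byte 7)
Byte[11]=C6: 2-byte lead, need 1 cont bytes. acc=0x6
Byte[12]=81: continuation. acc=(acc<<6)|0x01=0x181
Completed: cp=U+0181 (starts at byte 11)
Byte[13]=EE: 3-byte lead, need 2 cont bytes. acc=0xE
Byte[14]=B2: continuation. acc=(acc<<6)|0x32=0x3B2
Byte[15]=86: continuation. acc=(acc<<6)|0x06=0xEC86
Completed: cp=U+EC86 (starts at byte 13)
Byte[16]=D6: 2-byte lead, need 1 cont bytes. acc=0x16
Byte[17]=82: continuation. acc=(acc<<6)|0x02=0x582
Completed: cp=U+0582 (starts at byte 16)

Answer: 0 3 6 7 11 13 16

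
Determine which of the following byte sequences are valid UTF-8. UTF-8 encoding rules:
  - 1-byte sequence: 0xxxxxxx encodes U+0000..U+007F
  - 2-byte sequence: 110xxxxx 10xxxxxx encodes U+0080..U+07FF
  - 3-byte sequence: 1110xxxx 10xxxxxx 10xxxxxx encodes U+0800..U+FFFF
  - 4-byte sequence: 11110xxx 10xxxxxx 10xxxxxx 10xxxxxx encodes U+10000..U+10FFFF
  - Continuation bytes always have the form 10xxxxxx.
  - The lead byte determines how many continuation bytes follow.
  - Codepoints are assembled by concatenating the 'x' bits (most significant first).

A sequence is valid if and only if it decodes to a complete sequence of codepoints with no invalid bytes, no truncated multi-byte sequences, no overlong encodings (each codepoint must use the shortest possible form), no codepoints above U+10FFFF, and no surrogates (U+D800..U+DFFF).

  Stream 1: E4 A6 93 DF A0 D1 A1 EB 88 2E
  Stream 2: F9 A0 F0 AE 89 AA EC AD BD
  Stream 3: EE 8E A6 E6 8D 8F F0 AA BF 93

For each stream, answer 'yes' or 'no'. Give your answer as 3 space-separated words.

Answer: no no yes

Derivation:
Stream 1: error at byte offset 9. INVALID
Stream 2: error at byte offset 0. INVALID
Stream 3: decodes cleanly. VALID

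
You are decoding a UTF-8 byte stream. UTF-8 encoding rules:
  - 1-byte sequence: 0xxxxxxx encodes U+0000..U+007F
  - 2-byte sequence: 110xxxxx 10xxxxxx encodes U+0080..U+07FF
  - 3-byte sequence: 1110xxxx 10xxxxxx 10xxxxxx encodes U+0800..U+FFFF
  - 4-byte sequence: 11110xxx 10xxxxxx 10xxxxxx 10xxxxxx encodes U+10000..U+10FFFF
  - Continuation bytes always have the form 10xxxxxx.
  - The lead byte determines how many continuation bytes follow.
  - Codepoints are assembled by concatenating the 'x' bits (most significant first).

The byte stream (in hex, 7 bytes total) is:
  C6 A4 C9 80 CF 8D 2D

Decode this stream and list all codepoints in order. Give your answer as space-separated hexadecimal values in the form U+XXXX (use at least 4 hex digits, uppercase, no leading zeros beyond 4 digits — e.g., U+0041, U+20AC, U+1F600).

Byte[0]=C6: 2-byte lead, need 1 cont bytes. acc=0x6
Byte[1]=A4: continuation. acc=(acc<<6)|0x24=0x1A4
Completed: cp=U+01A4 (starts at byte 0)
Byte[2]=C9: 2-byte lead, need 1 cont bytes. acc=0x9
Byte[3]=80: continuation. acc=(acc<<6)|0x00=0x240
Completed: cp=U+0240 (starts at byte 2)
Byte[4]=CF: 2-byte lead, need 1 cont bytes. acc=0xF
Byte[5]=8D: continuation. acc=(acc<<6)|0x0D=0x3CD
Completed: cp=U+03CD (starts at byte 4)
Byte[6]=2D: 1-byte ASCII. cp=U+002D

Answer: U+01A4 U+0240 U+03CD U+002D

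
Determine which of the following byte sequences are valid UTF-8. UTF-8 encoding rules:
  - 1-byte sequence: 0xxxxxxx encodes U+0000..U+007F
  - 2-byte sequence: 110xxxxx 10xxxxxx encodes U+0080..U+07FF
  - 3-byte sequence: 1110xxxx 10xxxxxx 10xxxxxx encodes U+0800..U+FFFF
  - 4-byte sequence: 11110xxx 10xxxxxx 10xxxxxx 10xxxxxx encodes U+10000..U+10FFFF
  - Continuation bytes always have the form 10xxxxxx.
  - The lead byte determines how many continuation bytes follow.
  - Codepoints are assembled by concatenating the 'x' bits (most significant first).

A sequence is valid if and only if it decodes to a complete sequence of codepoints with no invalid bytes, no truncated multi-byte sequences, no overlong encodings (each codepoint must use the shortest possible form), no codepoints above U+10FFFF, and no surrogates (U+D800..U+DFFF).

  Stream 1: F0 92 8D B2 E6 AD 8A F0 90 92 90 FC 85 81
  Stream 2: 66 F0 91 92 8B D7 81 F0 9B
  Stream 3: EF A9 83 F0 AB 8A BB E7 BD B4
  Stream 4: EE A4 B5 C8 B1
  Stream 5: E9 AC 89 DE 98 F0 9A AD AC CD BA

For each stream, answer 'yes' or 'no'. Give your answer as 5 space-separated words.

Stream 1: error at byte offset 11. INVALID
Stream 2: error at byte offset 9. INVALID
Stream 3: decodes cleanly. VALID
Stream 4: decodes cleanly. VALID
Stream 5: decodes cleanly. VALID

Answer: no no yes yes yes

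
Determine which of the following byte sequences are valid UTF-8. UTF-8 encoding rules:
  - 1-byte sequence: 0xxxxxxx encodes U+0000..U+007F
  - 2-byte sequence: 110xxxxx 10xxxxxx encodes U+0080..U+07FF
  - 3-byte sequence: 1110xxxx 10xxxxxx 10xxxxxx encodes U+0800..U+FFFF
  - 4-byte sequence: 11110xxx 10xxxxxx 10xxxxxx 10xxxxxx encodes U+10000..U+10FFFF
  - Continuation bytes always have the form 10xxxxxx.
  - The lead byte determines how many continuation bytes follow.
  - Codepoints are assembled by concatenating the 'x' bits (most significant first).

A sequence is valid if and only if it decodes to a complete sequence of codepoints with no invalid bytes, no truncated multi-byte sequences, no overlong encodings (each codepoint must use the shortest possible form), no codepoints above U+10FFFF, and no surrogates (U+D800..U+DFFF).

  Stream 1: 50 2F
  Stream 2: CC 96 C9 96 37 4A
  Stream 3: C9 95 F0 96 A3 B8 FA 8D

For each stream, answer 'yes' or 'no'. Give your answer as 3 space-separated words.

Answer: yes yes no

Derivation:
Stream 1: decodes cleanly. VALID
Stream 2: decodes cleanly. VALID
Stream 3: error at byte offset 6. INVALID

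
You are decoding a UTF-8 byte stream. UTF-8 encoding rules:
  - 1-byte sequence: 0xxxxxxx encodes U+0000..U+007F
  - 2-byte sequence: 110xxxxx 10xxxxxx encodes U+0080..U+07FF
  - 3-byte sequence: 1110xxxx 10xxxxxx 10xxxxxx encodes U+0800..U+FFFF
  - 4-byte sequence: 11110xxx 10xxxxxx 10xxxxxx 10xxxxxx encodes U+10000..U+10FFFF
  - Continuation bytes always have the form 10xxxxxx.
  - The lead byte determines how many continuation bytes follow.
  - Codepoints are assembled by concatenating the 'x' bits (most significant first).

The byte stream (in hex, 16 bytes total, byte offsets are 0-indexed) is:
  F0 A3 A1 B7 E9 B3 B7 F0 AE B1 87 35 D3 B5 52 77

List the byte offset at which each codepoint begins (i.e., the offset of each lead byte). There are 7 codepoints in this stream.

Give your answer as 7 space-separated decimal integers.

Byte[0]=F0: 4-byte lead, need 3 cont bytes. acc=0x0
Byte[1]=A3: continuation. acc=(acc<<6)|0x23=0x23
Byte[2]=A1: continuation. acc=(acc<<6)|0x21=0x8E1
Byte[3]=B7: continuation. acc=(acc<<6)|0x37=0x23877
Completed: cp=U+23877 (starts at byte 0)
Byte[4]=E9: 3-byte lead, need 2 cont bytes. acc=0x9
Byte[5]=B3: continuation. acc=(acc<<6)|0x33=0x273
Byte[6]=B7: continuation. acc=(acc<<6)|0x37=0x9CF7
Completed: cp=U+9CF7 (starts at byte 4)
Byte[7]=F0: 4-byte lead, need 3 cont bytes. acc=0x0
Byte[8]=AE: continuation. acc=(acc<<6)|0x2E=0x2E
Byte[9]=B1: continuation. acc=(acc<<6)|0x31=0xBB1
Byte[10]=87: continuation. acc=(acc<<6)|0x07=0x2EC47
Completed: cp=U+2EC47 (starts at byte 7)
Byte[11]=35: 1-byte ASCII. cp=U+0035
Byte[12]=D3: 2-byte lead, need 1 cont bytes. acc=0x13
Byte[13]=B5: continuation. acc=(acc<<6)|0x35=0x4F5
Completed: cp=U+04F5 (starts at byte 12)
Byte[14]=52: 1-byte ASCII. cp=U+0052
Byte[15]=77: 1-byte ASCII. cp=U+0077

Answer: 0 4 7 11 12 14 15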